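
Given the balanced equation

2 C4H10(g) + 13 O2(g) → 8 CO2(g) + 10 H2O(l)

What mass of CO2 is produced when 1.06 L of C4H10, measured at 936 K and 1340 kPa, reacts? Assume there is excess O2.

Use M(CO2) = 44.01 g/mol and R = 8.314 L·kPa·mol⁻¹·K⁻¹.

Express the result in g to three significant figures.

n(C4H10) = PV/RT = (1340 × 1.06) / (8.314 × 936) = 0.1825 mol
n(CO2) = (8/2) × 0.1825 = 0.7300 mol
m(CO2) = 0.7300 × 44.01 = 32.13 g

32.1 g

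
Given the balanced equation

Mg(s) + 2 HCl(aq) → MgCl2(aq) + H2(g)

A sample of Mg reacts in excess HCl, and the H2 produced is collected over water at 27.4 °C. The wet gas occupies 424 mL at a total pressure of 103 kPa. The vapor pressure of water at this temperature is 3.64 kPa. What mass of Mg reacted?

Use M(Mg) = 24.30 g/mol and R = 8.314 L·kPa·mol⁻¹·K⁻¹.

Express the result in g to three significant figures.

P(H2) = 103 − 3.64 = 99.36 kPa
n(H2) = PV/RT = (99.36 × 0.4240) / (8.314 × 300.55) = 0.01686 mol
n(Mg) = (1/1) × 0.01686 = 0.01686 mol
m(Mg) = 0.01686 × 24.30 = 0.4097 g

0.410 g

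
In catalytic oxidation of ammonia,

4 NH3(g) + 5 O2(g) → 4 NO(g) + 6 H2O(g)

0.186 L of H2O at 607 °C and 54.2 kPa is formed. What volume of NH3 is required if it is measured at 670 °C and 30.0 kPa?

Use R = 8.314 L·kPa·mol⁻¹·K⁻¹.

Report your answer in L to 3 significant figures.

n(H2O) = PV/RT = (54.2 × 0.186) / (8.314 × 880.15) = 0.001378 mol
n(NH3) = (4/6) × 0.001378 = 0.0009187 mol
V = nRT/P = 0.0009187 × 8.314 × 943.15 / 30.0 = 0.2401 L

0.240 L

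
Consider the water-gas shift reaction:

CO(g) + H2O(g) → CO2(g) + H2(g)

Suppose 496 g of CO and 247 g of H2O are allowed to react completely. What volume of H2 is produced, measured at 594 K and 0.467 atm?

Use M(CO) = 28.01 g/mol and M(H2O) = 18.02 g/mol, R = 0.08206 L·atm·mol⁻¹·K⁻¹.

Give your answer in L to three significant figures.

n(CO) = 496 / 28.01 = 17.71 mol
n(H2O) = 247 / 18.02 = 13.71 mol
For 17.71 mol CO, stoichiometry requires (1/1) × 17.71 = 17.71 mol H2O; 13.71 mol is available, so H2O is limiting.
n(H2) = (1/1) × 13.71 = 13.71 mol
V(H2) = nRT/P = 13.71 × 0.08206 × 594 / 0.467 = 1431 L

1430 L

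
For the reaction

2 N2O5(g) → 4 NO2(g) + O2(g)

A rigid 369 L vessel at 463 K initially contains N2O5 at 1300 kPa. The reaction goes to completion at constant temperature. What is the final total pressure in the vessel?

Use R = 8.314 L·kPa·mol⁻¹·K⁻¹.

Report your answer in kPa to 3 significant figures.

Since T and V are fixed, P_final/P_initial = n_final/n_initial = 5/2.
P_final = (5/2) × 1300 = 3250 kPa

3250 kPa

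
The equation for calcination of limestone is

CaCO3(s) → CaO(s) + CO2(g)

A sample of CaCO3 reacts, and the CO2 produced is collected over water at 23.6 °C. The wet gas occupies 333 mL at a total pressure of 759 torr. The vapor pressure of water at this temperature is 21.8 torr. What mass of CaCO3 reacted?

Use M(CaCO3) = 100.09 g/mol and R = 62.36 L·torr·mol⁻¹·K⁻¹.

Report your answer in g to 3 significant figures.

1.33 g

P(CO2) = 759 − 21.8 = 737.2 torr
n(CO2) = PV/RT = (737.2 × 0.3330) / (62.36 × 296.75) = 0.01327 mol
n(CaCO3) = (1/1) × 0.01327 = 0.01327 mol
m(CaCO3) = 0.01327 × 100.09 = 1.328 g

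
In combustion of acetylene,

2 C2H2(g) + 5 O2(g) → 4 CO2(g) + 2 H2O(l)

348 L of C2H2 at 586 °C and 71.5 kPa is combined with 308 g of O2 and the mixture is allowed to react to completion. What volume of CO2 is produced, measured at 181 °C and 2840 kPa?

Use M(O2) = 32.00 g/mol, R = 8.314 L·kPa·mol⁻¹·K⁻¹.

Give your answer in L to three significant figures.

n(C2H2) = PV/RT = (71.5 × 348) / (8.314 × 859.15) = 3.483 mol
n(O2) = 308 / 32.00 = 9.625 mol
For 3.483 mol C2H2, stoichiometry requires (5/2) × 3.483 = 8.707 mol O2; 9.625 mol is available, so C2H2 is limiting.
n(CO2) = (4/2) × 3.483 = 6.966 mol
V(CO2) = nRT/P = 6.966 × 8.314 × 454.15 / 2840 = 9.261 L

9.26 L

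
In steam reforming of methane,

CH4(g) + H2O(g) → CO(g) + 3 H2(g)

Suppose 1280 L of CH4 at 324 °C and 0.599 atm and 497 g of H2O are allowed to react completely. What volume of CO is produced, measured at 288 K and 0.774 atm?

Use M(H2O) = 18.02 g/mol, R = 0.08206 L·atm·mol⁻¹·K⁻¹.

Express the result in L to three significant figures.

n(CH4) = PV/RT = (0.599 × 1280) / (0.08206 × 597.15) = 15.65 mol
n(H2O) = 497 / 18.02 = 27.58 mol
For 15.65 mol CH4, stoichiometry requires (1/1) × 15.65 = 15.65 mol H2O; 27.58 mol is available, so CH4 is limiting.
n(CO) = (1/1) × 15.65 = 15.65 mol
V(CO) = nRT/P = 15.65 × 0.08206 × 288 / 0.774 = 477.9 L

478 L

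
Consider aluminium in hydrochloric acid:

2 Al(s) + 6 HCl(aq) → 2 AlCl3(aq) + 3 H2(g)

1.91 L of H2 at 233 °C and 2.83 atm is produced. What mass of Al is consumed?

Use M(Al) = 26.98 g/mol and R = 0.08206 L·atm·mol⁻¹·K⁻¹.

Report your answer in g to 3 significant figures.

n(H2) = PV/RT = (2.83 × 1.91) / (0.08206 × 506.15) = 0.1301 mol
n(Al) = (2/3) × 0.1301 = 0.08673 mol
m(Al) = 0.08673 × 26.98 = 2.340 g

2.34 g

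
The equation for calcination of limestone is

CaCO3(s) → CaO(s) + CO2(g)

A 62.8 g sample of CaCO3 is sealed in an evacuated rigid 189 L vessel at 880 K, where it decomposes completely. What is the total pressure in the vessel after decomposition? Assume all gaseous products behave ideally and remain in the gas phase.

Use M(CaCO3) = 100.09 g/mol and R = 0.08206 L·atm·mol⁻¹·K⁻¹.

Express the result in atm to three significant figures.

n(CaCO3) = 62.8 / 100.09 = 0.6274 mol
n(gas produced) = (1/1) × 0.6274 = 0.6274 mol
P = nRT/V = 0.6274 × 0.08206 × 880 / 189 = 0.2397 atm

0.240 atm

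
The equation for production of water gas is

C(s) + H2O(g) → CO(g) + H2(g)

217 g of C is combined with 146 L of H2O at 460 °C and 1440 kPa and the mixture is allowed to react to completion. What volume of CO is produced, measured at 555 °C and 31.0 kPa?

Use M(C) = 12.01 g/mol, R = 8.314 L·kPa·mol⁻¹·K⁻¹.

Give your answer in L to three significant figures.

n(C) = 217 / 12.01 = 18.07 mol
n(H2O) = PV/RT = (1440 × 146) / (8.314 × 733.15) = 34.49 mol
For 18.07 mol C, stoichiometry requires (1/1) × 18.07 = 18.07 mol H2O; 34.49 mol is available, so C is limiting.
n(CO) = (1/1) × 18.07 = 18.07 mol
V(CO) = nRT/P = 18.07 × 8.314 × 828.15 / 31.0 = 4013 L

4010 L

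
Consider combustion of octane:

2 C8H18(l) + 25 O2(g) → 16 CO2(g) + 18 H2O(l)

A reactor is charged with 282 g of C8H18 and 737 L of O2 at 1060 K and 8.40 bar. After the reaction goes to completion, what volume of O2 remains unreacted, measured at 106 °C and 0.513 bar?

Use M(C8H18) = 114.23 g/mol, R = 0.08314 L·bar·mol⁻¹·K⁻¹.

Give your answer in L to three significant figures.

n(C8H18) = 282 / 114.23 = 2.469 mol
n(O2) = PV/RT = (8.40 × 737) / (0.08314 × 1060) = 70.25 mol
For 2.469 mol C8H18, stoichiometry requires (25/2) × 2.469 = 30.86 mol O2; 70.25 mol is available, so C8H18 is limiting.
n(O2) consumed = (25/2) × 2.469 = 30.86 mol; remaining = 70.25 − 30.86 = 39.39 mol
V(O2) = nRT/P = 39.39 × 0.08314 × 379.15 / 0.513 = 2420 L

2420 L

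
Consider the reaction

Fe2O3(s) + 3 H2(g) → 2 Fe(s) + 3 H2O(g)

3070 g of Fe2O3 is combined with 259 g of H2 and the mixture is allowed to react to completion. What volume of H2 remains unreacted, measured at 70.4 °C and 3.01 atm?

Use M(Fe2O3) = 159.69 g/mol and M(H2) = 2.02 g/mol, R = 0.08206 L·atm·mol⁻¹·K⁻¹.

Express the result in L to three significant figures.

661 L

n(Fe2O3) = 3070 / 159.69 = 19.22 mol
n(H2) = 259 / 2.02 = 128.2 mol
For 19.22 mol Fe2O3, stoichiometry requires (3/1) × 19.22 = 57.66 mol H2; 128.2 mol is available, so Fe2O3 is limiting.
n(H2) consumed = (3/1) × 19.22 = 57.66 mol; remaining = 128.2 − 57.66 = 70.54 mol
V(H2) = nRT/P = 70.54 × 0.08206 × 343.55 / 3.01 = 660.7 L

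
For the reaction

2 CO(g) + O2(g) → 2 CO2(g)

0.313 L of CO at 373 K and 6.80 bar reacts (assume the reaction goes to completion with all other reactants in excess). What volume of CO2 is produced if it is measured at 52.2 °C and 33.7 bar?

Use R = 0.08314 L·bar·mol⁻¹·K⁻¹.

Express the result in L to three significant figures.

n(CO) = PV/RT = (6.80 × 0.313) / (0.08314 × 373) = 0.06863 mol
n(CO2) = (2/2) × 0.06863 = 0.06863 mol
V = nRT/P = 0.06863 × 0.08314 × 325.35 / 33.7 = 0.05509 L

0.0551 L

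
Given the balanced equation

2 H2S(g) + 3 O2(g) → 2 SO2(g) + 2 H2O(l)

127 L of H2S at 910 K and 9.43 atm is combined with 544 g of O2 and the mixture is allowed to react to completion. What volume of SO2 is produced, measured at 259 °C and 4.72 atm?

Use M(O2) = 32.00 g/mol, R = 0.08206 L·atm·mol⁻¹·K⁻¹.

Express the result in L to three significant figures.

105 L

n(H2S) = PV/RT = (9.43 × 127) / (0.08206 × 910) = 16.04 mol
n(O2) = 544 / 32.00 = 17.00 mol
For 16.04 mol H2S, stoichiometry requires (3/2) × 16.04 = 24.06 mol O2; 17.00 mol is available, so O2 is limiting.
n(SO2) = (2/3) × 17.00 = 11.33 mol
V(SO2) = nRT/P = 11.33 × 0.08206 × 532.15 / 4.72 = 104.8 L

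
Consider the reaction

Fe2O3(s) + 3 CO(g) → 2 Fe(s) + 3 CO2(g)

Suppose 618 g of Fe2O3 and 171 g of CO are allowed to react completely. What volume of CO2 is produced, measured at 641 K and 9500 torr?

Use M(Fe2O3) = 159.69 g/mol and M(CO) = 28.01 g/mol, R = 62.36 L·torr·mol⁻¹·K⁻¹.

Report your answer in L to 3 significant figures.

n(Fe2O3) = 618 / 159.69 = 3.870 mol
n(CO) = 171 / 28.01 = 6.105 mol
For 3.870 mol Fe2O3, stoichiometry requires (3/1) × 3.870 = 11.61 mol CO; 6.105 mol is available, so CO is limiting.
n(CO2) = (3/3) × 6.105 = 6.105 mol
V(CO2) = nRT/P = 6.105 × 62.36 × 641 / 9500 = 25.69 L

25.7 L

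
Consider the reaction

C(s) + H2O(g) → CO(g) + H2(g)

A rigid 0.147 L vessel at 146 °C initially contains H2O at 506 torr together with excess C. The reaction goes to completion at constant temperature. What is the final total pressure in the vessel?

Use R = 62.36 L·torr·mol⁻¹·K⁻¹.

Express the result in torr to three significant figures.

1010 torr

At constant T and V, P ∝ n(gas): 1 mol gas → 2 mol gas.
P_final = (2/1) × 506 = 1012 torr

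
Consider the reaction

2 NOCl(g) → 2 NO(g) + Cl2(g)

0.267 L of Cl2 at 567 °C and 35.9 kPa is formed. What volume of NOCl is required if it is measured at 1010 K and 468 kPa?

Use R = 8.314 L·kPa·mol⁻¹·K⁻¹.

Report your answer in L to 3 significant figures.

0.0492 L

n(Cl2) = PV/RT = (35.9 × 0.267) / (8.314 × 840.15) = 0.001372 mol
n(NOCl) = (2/1) × 0.001372 = 0.002744 mol
V = nRT/P = 0.002744 × 8.314 × 1010 / 468 = 0.04923 L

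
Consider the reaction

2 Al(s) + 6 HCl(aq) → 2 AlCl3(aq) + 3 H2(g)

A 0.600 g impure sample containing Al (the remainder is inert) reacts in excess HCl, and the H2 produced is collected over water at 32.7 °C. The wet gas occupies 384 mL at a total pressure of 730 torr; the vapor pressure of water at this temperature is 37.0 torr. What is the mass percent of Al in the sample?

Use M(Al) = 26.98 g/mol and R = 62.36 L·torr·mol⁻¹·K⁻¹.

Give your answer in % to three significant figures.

41.8 %

P(H2) = 730 − 37.0 = 693.0 torr
n(H2) = PV/RT = (693.0 × 0.3840) / (62.36 × 305.85) = 0.01395 mol
n(Al) = (2/3) × 0.01395 = 0.009300 mol
m(Al) = 0.009300 × 26.98 = 0.2509 g
%Al = 0.2509 / 0.600 × 100 = 41.82%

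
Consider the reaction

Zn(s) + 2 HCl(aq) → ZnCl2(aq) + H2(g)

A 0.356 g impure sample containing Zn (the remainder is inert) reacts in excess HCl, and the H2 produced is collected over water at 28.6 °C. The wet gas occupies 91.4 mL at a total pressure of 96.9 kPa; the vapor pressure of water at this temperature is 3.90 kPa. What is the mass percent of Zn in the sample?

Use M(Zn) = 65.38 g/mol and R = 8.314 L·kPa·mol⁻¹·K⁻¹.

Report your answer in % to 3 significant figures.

62.2 %

P(H2) = 96.9 − 3.90 = 93.00 kPa
n(H2) = PV/RT = (93.00 × 0.09140) / (8.314 × 301.75) = 0.003388 mol
n(Zn) = (1/1) × 0.003388 = 0.003388 mol
m(Zn) = 0.003388 × 65.38 = 0.2215 g
%Zn = 0.2215 / 0.356 × 100 = 62.22%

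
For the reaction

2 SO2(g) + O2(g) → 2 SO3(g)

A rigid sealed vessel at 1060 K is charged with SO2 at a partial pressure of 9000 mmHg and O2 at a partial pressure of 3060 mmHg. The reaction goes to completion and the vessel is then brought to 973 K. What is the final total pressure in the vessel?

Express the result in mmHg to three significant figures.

With V and T fixed, P_i ∝ n_i, so the mole ratios apply directly to partial pressures at 1060 K.
P(O2) required for 9000 mmHg of SO2 = (1/2) × 9000 = 4500 mmHg; available 3060 mmHg, so O2 is limiting.
P(SO2) remaining = 9000 − (2/1) × 3060 = 2880 mmHg
P(gaseous products) = (2)/1 × 3060 = 6120 mmHg
P_total at 1060 K = 2880 + 6120 = 9000 mmHg
Scaling to 973 K: P = 9000 × 973/1060 = 8261 mmHg

8260 mmHg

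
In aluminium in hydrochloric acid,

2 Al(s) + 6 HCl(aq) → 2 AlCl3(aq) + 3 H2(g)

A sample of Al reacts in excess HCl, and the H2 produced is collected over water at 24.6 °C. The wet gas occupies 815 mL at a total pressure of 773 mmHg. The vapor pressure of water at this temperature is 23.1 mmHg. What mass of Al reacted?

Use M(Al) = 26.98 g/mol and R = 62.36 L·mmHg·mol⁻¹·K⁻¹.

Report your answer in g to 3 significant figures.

0.592 g

P(H2) = 773 − 23.1 = 749.9 mmHg
n(H2) = PV/RT = (749.9 × 0.8150) / (62.36 × 297.75) = 0.03292 mol
n(Al) = (2/3) × 0.03292 = 0.02195 mol
m(Al) = 0.02195 × 26.98 = 0.5922 g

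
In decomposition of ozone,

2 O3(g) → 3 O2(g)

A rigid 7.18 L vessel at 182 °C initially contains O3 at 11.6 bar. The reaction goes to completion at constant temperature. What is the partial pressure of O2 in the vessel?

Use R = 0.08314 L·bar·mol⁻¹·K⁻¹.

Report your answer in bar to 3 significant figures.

17.4 bar

n(O3)₀ = PV/RT = (11.6 × 7.18) / (0.08314 × 455.15) = 2.201 mol
n(O2) = (3/2) × 2.201 = 3.301 mol
P(O2) = nRT/V = 3.301 × 0.08314 × 455.15 / 7.18 = 17.40 bar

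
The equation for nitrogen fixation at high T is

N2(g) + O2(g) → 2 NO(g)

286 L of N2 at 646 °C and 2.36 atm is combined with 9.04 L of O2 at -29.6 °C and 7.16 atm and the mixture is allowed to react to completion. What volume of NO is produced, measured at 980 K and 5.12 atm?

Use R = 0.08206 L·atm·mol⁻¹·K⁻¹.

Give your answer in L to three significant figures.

n(N2) = PV/RT = (2.36 × 286) / (0.08206 × 919.15) = 8.949 mol
n(O2) = PV/RT = (7.16 × 9.04) / (0.08206 × 243.55) = 3.239 mol
For 8.949 mol N2, stoichiometry requires (1/1) × 8.949 = 8.949 mol O2; 3.239 mol is available, so O2 is limiting.
n(NO) = (2/1) × 3.239 = 6.478 mol
V(NO) = nRT/P = 6.478 × 0.08206 × 980 / 5.12 = 101.7 L

102 L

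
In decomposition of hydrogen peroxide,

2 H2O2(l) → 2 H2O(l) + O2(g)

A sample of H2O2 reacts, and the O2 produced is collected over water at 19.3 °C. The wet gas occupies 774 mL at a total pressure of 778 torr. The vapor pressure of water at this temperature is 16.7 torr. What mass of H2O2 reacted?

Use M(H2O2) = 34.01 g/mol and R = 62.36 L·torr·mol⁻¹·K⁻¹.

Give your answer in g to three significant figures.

2.20 g

P(O2) = 778 − 16.7 = 761.3 torr
n(O2) = PV/RT = (761.3 × 0.7740) / (62.36 × 292.45) = 0.03231 mol
n(H2O2) = (2/1) × 0.03231 = 0.06462 mol
m(H2O2) = 0.06462 × 34.01 = 2.198 g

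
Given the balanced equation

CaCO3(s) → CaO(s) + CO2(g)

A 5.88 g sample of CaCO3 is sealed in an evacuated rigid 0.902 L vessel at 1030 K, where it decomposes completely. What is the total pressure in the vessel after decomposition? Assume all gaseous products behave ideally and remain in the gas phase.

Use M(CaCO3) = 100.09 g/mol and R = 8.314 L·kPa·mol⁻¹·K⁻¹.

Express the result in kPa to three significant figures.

558 kPa

n(CaCO3) = 5.88 / 100.09 = 0.05875 mol
n(gas produced) = (1/1) × 0.05875 = 0.05875 mol
P = nRT/V = 0.05875 × 8.314 × 1030 / 0.902 = 557.8 kPa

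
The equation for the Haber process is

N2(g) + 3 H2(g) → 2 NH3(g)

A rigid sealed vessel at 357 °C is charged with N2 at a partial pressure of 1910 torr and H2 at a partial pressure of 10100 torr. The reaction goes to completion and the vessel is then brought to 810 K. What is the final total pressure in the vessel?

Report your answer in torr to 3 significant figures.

Because the vessel is rigid and T is held at 357 °C, work the stoichiometry in partial pressures (P_i = n_iRT/V).
P(H2) required for 1910 torr of N2 = (3/1) × 1910 = 5730 torr; available 10100 torr, so N2 is limiting.
P(H2) remaining = 10100 − (3/1) × 1910 = 4370 torr
P(gaseous products) = (2)/1 × 1910 = 3820 torr
P_total at 357 °C = 4370 + 3820 = 8190 torr
Scaling to 810 K: P = 8190 × 810/630.15 = 10530 torr

10500 torr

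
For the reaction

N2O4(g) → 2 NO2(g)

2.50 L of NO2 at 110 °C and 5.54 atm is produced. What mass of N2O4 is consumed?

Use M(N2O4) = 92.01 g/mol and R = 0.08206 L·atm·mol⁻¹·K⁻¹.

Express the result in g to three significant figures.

20.3 g

n(NO2) = PV/RT = (5.54 × 2.50) / (0.08206 × 383.15) = 0.4405 mol
n(N2O4) = (1/2) × 0.4405 = 0.2203 mol
m(N2O4) = 0.2203 × 92.01 = 20.27 g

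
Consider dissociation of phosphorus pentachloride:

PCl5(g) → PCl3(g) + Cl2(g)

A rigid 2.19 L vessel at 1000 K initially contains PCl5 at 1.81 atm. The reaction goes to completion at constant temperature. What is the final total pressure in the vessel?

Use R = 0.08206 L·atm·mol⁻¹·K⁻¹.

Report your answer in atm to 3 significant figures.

At constant T and V, P ∝ n(gas): 1 mol gas → 2 mol gas.
P_final = (2/1) × 1.81 = 3.620 atm

3.62 atm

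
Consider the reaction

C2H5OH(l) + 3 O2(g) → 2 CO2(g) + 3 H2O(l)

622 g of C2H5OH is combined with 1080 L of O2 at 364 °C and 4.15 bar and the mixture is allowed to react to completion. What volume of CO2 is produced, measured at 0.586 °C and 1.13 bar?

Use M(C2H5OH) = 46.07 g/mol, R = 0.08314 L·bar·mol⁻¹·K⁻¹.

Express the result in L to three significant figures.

n(C2H5OH) = 622 / 46.07 = 13.50 mol
n(O2) = PV/RT = (4.15 × 1080) / (0.08314 × 637.15) = 84.61 mol
For 13.50 mol C2H5OH, stoichiometry requires (3/1) × 13.50 = 40.50 mol O2; 84.61 mol is available, so C2H5OH is limiting.
n(CO2) = (2/1) × 13.50 = 27.00 mol
V(CO2) = nRT/P = 27.00 × 0.08314 × 273.736 / 1.13 = 543.8 L

544 L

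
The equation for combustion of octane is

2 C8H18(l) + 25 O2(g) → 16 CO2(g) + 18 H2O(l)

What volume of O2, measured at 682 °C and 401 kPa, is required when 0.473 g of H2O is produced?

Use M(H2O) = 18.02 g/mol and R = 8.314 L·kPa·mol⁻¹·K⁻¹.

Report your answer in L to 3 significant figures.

0.722 L

n(H2O) = 0.4730 / 18.02 = 0.02625 mol
n(O2) = (25/18) × 0.02625 = 0.03646 mol
V = nRT/P = 0.03646 × 8.314 × 955.15 / 401 = 0.7220 L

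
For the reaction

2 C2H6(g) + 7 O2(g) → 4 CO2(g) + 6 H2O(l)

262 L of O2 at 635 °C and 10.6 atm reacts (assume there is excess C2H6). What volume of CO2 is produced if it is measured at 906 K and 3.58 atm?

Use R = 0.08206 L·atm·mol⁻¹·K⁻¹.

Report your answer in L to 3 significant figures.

442 L

n(O2) = PV/RT = (10.6 × 262) / (0.08206 × 908.15) = 37.27 mol
n(CO2) = (4/7) × 37.27 = 21.30 mol
V = nRT/P = 21.30 × 0.08206 × 906 / 3.58 = 442.3 L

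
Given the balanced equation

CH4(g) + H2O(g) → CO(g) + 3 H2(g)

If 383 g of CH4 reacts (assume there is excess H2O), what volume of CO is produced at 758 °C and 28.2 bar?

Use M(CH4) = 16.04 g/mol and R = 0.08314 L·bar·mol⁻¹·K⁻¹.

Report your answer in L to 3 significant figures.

72.6 L

n(CH4) = 383.0 / 16.04 = 23.88 mol
n(CO) = (1/1) × 23.88 = 23.88 mol
V = nRT/P = 23.88 × 0.08314 × 1031.15 / 28.2 = 72.60 L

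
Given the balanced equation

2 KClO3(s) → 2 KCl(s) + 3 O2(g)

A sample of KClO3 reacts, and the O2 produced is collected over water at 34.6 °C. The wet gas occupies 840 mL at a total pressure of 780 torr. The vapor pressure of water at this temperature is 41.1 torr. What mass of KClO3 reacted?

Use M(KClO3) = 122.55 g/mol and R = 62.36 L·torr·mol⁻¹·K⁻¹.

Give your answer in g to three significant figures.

2.64 g

P(O2) = 780 − 41.1 = 738.9 torr
n(O2) = PV/RT = (738.9 × 0.8400) / (62.36 × 307.75) = 0.03234 mol
n(KClO3) = (2/3) × 0.03234 = 0.02156 mol
m(KClO3) = 0.02156 × 122.55 = 2.642 g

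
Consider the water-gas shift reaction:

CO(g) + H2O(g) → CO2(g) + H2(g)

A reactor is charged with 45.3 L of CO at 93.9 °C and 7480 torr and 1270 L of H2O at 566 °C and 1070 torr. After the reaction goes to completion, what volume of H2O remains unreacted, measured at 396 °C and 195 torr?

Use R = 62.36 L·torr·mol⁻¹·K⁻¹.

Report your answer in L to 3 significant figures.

n(CO) = PV/RT = (7480 × 45.3) / (62.36 × 367.05) = 14.80 mol
n(H2O) = PV/RT = (1070 × 1270) / (62.36 × 839.15) = 25.97 mol
For 14.80 mol CO, stoichiometry requires (1/1) × 14.80 = 14.80 mol H2O; 25.97 mol is available, so CO is limiting.
n(H2O) consumed = (1/1) × 14.80 = 14.80 mol; remaining = 25.97 − 14.80 = 11.17 mol
V(H2O) = nRT/P = 11.17 × 62.36 × 669.15 / 195 = 2390 L

2390 L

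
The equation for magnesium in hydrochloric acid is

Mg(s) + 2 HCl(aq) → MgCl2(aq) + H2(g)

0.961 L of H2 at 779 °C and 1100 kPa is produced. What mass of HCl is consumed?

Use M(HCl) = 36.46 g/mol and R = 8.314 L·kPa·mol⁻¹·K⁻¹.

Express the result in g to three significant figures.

8.81 g

n(H2) = PV/RT = (1100 × 0.961) / (8.314 × 1052.15) = 0.1208 mol
n(HCl) = (2/1) × 0.1208 = 0.2416 mol
m(HCl) = 0.2416 × 36.46 = 8.809 g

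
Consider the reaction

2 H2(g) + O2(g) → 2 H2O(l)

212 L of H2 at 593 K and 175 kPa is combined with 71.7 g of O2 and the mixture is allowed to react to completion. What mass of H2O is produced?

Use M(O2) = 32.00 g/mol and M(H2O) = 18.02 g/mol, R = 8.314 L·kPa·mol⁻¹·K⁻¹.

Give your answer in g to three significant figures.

n(H2) = PV/RT = (175 × 212) / (8.314 × 593) = 7.525 mol
n(O2) = 71.7 / 32.00 = 2.241 mol
For 7.525 mol H2, stoichiometry requires (1/2) × 7.525 = 3.763 mol O2; 2.241 mol is available, so O2 is limiting.
n(H2O) = (2/1) × 2.241 = 4.482 mol
m(H2O) = 4.482 × 18.02 = 80.77 g

80.8 g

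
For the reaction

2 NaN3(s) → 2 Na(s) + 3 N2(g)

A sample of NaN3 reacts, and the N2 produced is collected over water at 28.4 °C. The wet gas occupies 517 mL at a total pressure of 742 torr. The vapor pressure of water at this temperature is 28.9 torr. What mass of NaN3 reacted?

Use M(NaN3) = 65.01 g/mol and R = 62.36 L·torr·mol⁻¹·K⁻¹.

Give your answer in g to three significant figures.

0.850 g

P(N2) = 742 − 28.9 = 713.1 torr
n(N2) = PV/RT = (713.1 × 0.5170) / (62.36 × 301.55) = 0.01961 mol
n(NaN3) = (2/3) × 0.01961 = 0.01307 mol
m(NaN3) = 0.01307 × 65.01 = 0.8497 g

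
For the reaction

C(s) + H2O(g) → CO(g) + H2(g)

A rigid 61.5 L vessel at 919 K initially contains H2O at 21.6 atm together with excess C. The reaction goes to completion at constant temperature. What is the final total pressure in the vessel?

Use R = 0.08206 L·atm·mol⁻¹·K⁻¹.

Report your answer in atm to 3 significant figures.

43.2 atm

Rigid vessel, constant T ⇒ P scales with total gas moles (1 → 2).
P_final = (2/1) × 21.6 = 43.20 atm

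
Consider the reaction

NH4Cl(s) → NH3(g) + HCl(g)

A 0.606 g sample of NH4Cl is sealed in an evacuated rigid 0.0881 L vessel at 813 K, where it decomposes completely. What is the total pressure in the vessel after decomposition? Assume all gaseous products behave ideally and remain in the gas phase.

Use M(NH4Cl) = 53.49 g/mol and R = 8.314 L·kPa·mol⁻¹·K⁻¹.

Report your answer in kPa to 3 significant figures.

n(NH4Cl) = 0.606 / 53.49 = 0.01133 mol
n(gas produced) = (2/1) × 0.01133 = 0.02266 mol
P = nRT/V = 0.02266 × 8.314 × 813 / 0.0881 = 1739 kPa

1740 kPa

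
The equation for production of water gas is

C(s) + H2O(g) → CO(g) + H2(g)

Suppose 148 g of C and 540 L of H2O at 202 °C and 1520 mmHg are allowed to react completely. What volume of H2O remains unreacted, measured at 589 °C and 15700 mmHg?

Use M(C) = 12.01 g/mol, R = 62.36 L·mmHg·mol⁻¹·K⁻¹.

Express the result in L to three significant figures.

52.7 L

n(C) = 148 / 12.01 = 12.32 mol
n(H2O) = PV/RT = (1520 × 540) / (62.36 × 475.15) = 27.70 mol
For 12.32 mol C, stoichiometry requires (1/1) × 12.32 = 12.32 mol H2O; 27.70 mol is available, so C is limiting.
n(H2O) consumed = (1/1) × 12.32 = 12.32 mol; remaining = 27.70 − 12.32 = 15.38 mol
V(H2O) = nRT/P = 15.38 × 62.36 × 862.15 / 15700 = 52.67 L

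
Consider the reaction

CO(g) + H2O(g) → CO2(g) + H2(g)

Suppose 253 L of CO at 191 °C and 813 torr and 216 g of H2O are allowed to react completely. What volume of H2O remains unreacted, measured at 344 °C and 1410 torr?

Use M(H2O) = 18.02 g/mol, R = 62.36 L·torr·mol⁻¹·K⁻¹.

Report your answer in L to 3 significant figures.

133 L

n(CO) = PV/RT = (813 × 253) / (62.36 × 464.15) = 7.106 mol
n(H2O) = 216 / 18.02 = 11.99 mol
For 7.106 mol CO, stoichiometry requires (1/1) × 7.106 = 7.106 mol H2O; 11.99 mol is available, so CO is limiting.
n(H2O) consumed = (1/1) × 7.106 = 7.106 mol; remaining = 11.99 − 7.106 = 4.884 mol
V(H2O) = nRT/P = 4.884 × 62.36 × 617.15 / 1410 = 133.3 L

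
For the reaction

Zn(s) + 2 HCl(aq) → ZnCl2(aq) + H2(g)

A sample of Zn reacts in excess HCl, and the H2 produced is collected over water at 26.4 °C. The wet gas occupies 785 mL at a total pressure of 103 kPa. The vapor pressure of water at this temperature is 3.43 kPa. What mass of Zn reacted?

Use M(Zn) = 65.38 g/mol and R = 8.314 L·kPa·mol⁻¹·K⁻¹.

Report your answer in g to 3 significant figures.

2.05 g

P(H2) = 103 − 3.43 = 99.57 kPa
n(H2) = PV/RT = (99.57 × 0.7850) / (8.314 × 299.55) = 0.03138 mol
n(Zn) = (1/1) × 0.03138 = 0.03138 mol
m(Zn) = 0.03138 × 65.38 = 2.052 g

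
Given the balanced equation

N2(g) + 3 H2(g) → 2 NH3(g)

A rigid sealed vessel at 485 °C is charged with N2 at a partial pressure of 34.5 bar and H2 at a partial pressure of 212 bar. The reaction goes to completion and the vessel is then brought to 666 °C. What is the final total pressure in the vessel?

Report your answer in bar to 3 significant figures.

At constant V, partial pressures at 485 °C are proportional to moles, so apply stoichiometry directly to pressures.
P(H2) required for 34.5 bar of N2 = (3/1) × 34.5 = 103.5 bar; available 212 bar, so N2 is limiting.
P(H2) remaining = 212 − (3/1) × 34.5 = 108.5 bar
P(gaseous products) = (2)/1 × 34.5 = 69.00 bar
P_total at 485 °C = 108.5 + 69.00 = 177.5 bar
Scaling to 666 °C: P = 177.5 × 939.15/758.15 = 219.9 bar

220 bar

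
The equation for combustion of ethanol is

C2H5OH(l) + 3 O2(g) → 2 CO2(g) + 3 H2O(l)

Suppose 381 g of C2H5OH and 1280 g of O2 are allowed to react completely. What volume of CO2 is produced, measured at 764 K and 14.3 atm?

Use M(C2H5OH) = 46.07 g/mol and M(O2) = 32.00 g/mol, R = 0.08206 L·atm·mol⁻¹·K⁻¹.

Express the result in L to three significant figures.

72.5 L

n(C2H5OH) = 381 / 46.07 = 8.270 mol
n(O2) = 1280 / 32.00 = 40.00 mol
For 8.270 mol C2H5OH, stoichiometry requires (3/1) × 8.270 = 24.81 mol O2; 40.00 mol is available, so C2H5OH is limiting.
n(CO2) = (2/1) × 8.270 = 16.54 mol
V(CO2) = nRT/P = 16.54 × 0.08206 × 764 / 14.3 = 72.51 L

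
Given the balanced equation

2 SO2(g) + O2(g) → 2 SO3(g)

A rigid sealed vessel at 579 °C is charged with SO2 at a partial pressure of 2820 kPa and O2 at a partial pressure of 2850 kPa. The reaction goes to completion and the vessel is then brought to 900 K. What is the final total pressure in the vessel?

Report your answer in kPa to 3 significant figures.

At constant V, partial pressures at 579 °C are proportional to moles, so apply stoichiometry directly to pressures.
P(O2) required for 2820 kPa of SO2 = (1/2) × 2820 = 1410 kPa; available 2850 kPa, so SO2 is limiting.
P(O2) remaining = 2850 − (1/2) × 2820 = 1440 kPa
P(gaseous products) = (2)/2 × 2820 = 2820 kPa
P_total at 579 °C = 1440 + 2820 = 4260 kPa
Scaling to 900 K: P = 4260 × 900/852.15 = 4499 kPa

4500 kPa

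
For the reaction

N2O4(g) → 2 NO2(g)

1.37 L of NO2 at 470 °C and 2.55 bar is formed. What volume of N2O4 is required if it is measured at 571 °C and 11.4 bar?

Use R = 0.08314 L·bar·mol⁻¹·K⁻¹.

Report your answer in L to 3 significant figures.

0.174 L

n(NO2) = PV/RT = (2.55 × 1.37) / (0.08314 × 743.15) = 0.05654 mol
n(N2O4) = (1/2) × 0.05654 = 0.02827 mol
V = nRT/P = 0.02827 × 0.08314 × 844.15 / 11.4 = 0.1740 L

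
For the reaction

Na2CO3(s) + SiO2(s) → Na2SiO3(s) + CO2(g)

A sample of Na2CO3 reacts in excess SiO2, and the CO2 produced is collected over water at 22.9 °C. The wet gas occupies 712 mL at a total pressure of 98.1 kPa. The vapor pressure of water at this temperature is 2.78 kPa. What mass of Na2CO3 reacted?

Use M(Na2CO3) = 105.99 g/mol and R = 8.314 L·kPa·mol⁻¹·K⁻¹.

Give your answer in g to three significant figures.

P(CO2) = 98.1 − 2.78 = 95.32 kPa
n(CO2) = PV/RT = (95.32 × 0.7120) / (8.314 × 296.05) = 0.02757 mol
n(Na2CO3) = (1/1) × 0.02757 = 0.02757 mol
m(Na2CO3) = 0.02757 × 105.99 = 2.922 g

2.92 g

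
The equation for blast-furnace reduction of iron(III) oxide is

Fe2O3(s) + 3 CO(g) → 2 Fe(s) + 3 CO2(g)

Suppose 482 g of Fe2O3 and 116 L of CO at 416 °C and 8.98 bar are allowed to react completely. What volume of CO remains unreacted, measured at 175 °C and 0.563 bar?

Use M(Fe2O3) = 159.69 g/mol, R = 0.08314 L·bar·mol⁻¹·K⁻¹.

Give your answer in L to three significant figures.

n(Fe2O3) = 482 / 159.69 = 3.018 mol
n(CO) = PV/RT = (8.98 × 116) / (0.08314 × 689.15) = 18.18 mol
For 3.018 mol Fe2O3, stoichiometry requires (3/1) × 3.018 = 9.054 mol CO; 18.18 mol is available, so Fe2O3 is limiting.
n(CO) consumed = (3/1) × 3.018 = 9.054 mol; remaining = 18.18 − 9.054 = 9.126 mol
V(CO) = nRT/P = 9.126 × 0.08314 × 448.15 / 0.563 = 604.0 L

604 L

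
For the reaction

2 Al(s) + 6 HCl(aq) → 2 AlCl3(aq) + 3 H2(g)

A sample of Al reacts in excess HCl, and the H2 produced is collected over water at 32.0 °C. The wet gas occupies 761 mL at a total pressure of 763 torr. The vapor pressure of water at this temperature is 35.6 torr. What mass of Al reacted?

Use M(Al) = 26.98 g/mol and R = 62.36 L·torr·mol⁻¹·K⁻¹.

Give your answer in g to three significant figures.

P(H2) = 763 − 35.6 = 727.4 torr
n(H2) = PV/RT = (727.4 × 0.7610) / (62.36 × 305.15) = 0.02909 mol
n(Al) = (2/3) × 0.02909 = 0.01939 mol
m(Al) = 0.01939 × 26.98 = 0.5231 g

0.523 g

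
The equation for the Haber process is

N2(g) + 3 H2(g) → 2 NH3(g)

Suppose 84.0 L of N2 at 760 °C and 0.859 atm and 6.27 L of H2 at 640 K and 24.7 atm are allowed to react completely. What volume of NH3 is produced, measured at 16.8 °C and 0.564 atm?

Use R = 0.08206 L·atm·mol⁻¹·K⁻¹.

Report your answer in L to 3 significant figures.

71.8 L

n(N2) = PV/RT = (0.859 × 84.0) / (0.08206 × 1033.15) = 0.8511 mol
n(H2) = PV/RT = (24.7 × 6.27) / (0.08206 × 640) = 2.949 mol
For 0.8511 mol N2, stoichiometry requires (3/1) × 0.8511 = 2.553 mol H2; 2.949 mol is available, so N2 is limiting.
n(NH3) = (2/1) × 0.8511 = 1.702 mol
V(NH3) = nRT/P = 1.702 × 0.08206 × 289.95 / 0.564 = 71.80 L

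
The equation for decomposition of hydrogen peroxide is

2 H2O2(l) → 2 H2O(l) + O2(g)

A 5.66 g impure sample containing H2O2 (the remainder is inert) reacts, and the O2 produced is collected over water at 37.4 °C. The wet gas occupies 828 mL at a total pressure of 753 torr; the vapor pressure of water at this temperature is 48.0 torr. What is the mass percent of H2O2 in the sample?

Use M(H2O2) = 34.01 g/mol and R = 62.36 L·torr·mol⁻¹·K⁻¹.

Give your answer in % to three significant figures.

36.2 %

P(O2) = 753 − 48.0 = 705.0 torr
n(O2) = PV/RT = (705.0 × 0.8280) / (62.36 × 310.55) = 0.03014 mol
n(H2O2) = (2/1) × 0.03014 = 0.06028 mol
m(H2O2) = 0.06028 × 34.01 = 2.050 g
%H2O2 = 2.050 / 5.66 × 100 = 36.22%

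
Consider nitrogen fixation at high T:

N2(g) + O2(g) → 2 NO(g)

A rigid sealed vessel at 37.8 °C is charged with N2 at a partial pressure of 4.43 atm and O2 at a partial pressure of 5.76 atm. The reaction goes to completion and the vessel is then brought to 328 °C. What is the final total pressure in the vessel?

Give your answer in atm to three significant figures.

19.7 atm

With V and T fixed, P_i ∝ n_i, so the mole ratios apply directly to partial pressures at 37.8 °C.
P(O2) required for 4.43 atm of N2 = (1/1) × 4.43 = 4.430 atm; available 5.76 atm, so N2 is limiting.
P(O2) remaining = 5.76 − (1/1) × 4.43 = 1.330 atm
P(gaseous products) = (2)/1 × 4.43 = 8.860 atm
P_total at 37.8 °C = 1.330 + 8.860 = 10.19 atm
Scaling to 328 °C: P = 10.19 × 601.15/310.95 = 19.70 atm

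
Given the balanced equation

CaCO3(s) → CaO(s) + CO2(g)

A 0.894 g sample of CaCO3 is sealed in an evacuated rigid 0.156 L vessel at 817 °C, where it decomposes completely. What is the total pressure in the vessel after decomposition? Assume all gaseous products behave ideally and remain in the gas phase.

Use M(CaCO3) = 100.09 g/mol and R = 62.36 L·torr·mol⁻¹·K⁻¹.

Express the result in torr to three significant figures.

3890 torr

n(CaCO3) = 0.894 / 100.09 = 0.008932 mol
n(gas produced) = (1/1) × 0.008932 = 0.008932 mol
P = nRT/V = 0.008932 × 62.36 × 1090.15 / 0.156 = 3892 torr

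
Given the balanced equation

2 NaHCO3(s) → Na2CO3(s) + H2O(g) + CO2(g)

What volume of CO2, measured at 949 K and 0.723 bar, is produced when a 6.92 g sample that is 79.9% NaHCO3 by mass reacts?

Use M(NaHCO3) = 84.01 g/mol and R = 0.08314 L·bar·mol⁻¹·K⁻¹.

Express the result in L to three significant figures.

mass of NaHCO3 = 6.92 × 79.9/100 = 5.529 g
n(NaHCO3) = 5.529 / 84.01 = 0.06581 mol
n(CO2) = (1/2) × 0.06581 = 0.03290 mol
V = nRT/P = 0.03290 × 0.08314 × 949 / 0.723 = 3.590 L

3.59 L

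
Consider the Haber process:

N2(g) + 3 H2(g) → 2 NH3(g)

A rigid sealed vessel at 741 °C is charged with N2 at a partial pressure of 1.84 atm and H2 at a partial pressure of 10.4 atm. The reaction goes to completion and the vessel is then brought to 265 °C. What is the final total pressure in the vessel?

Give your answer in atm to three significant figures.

4.54 atm

With V and T fixed, P_i ∝ n_i, so the mole ratios apply directly to partial pressures at 741 °C.
P(H2) required for 1.84 atm of N2 = (3/1) × 1.84 = 5.520 atm; available 10.4 atm, so N2 is limiting.
P(H2) remaining = 10.4 − (3/1) × 1.84 = 4.880 atm
P(gaseous products) = (2)/1 × 1.84 = 3.680 atm
P_total at 741 °C = 4.880 + 3.680 = 8.560 atm
Scaling to 265 °C: P = 8.560 × 538.15/1014.15 = 4.542 atm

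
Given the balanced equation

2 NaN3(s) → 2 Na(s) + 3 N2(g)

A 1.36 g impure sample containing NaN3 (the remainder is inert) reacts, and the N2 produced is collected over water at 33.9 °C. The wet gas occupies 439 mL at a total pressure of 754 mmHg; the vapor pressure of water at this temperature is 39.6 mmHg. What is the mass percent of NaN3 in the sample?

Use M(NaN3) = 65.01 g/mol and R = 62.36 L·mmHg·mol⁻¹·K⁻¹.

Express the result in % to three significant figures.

P(N2) = 754 − 39.6 = 714.4 mmHg
n(N2) = PV/RT = (714.4 × 0.4390) / (62.36 × 307.05) = 0.01638 mol
n(NaN3) = (2/3) × 0.01638 = 0.01092 mol
m(NaN3) = 0.01092 × 65.01 = 0.7099 g
%NaN3 = 0.7099 / 1.36 × 100 = 52.20%

52.2 %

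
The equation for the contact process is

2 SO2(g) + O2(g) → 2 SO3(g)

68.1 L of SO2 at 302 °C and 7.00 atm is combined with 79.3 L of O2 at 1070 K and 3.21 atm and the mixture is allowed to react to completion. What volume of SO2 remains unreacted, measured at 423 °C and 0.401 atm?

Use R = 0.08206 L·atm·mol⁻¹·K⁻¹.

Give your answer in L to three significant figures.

n(SO2) = PV/RT = (7.00 × 68.1) / (0.08206 × 575.15) = 10.10 mol
n(O2) = PV/RT = (3.21 × 79.3) / (0.08206 × 1070) = 2.899 mol
For 10.10 mol SO2, stoichiometry requires (1/2) × 10.10 = 5.050 mol O2; 2.899 mol is available, so O2 is limiting.
n(SO2) consumed = (2/1) × 2.899 = 5.798 mol; remaining = 10.10 − 5.798 = 4.302 mol
V(SO2) = nRT/P = 4.302 × 0.08206 × 696.15 / 0.401 = 612.9 L

613 L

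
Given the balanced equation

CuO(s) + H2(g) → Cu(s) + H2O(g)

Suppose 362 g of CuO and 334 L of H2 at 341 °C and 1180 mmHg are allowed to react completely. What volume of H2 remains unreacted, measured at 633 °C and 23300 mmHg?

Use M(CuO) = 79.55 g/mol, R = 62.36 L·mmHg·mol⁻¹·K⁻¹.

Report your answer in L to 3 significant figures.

n(CuO) = 362 / 79.55 = 4.551 mol
n(H2) = PV/RT = (1180 × 334) / (62.36 × 614.15) = 10.29 mol
For 4.551 mol CuO, stoichiometry requires (1/1) × 4.551 = 4.551 mol H2; 10.29 mol is available, so CuO is limiting.
n(H2) consumed = (1/1) × 4.551 = 4.551 mol; remaining = 10.29 − 4.551 = 5.739 mol
V(H2) = nRT/P = 5.739 × 62.36 × 906.15 / 23300 = 13.92 L

13.9 L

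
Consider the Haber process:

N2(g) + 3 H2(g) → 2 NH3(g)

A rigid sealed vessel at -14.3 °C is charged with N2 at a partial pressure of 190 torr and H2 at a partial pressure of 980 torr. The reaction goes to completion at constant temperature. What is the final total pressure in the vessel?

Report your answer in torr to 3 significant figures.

At constant V, partial pressures at -14.3 °C are proportional to moles, so apply stoichiometry directly to pressures.
P(H2) required for 190 torr of N2 = (3/1) × 190 = 570.0 torr; available 980 torr, so N2 is limiting.
P(H2) remaining = 980 − (3/1) × 190 = 410.0 torr
P(gaseous products) = (2)/1 × 190 = 380.0 torr
P_total at -14.3 °C = 410.0 + 380.0 = 790.0 torr

790 torr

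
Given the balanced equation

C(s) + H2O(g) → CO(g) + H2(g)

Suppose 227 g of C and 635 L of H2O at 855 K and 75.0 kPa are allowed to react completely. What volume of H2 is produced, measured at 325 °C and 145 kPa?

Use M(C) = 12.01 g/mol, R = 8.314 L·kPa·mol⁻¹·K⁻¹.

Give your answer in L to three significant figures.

230 L

n(C) = 227 / 12.01 = 18.90 mol
n(H2O) = PV/RT = (75.0 × 635) / (8.314 × 855) = 6.700 mol
For 18.90 mol C, stoichiometry requires (1/1) × 18.90 = 18.90 mol H2O; 6.700 mol is available, so H2O is limiting.
n(H2) = (1/1) × 6.700 = 6.700 mol
V(H2) = nRT/P = 6.700 × 8.314 × 598.15 / 145 = 229.8 L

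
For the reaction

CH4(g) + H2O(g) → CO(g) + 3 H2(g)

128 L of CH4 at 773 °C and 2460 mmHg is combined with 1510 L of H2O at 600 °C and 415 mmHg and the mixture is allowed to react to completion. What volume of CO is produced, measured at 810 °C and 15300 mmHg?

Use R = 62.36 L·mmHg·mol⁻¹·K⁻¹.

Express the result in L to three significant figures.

21.3 L

n(CH4) = PV/RT = (2460 × 128) / (62.36 × 1046.15) = 4.827 mol
n(H2O) = PV/RT = (415 × 1510) / (62.36 × 873.15) = 11.51 mol
For 4.827 mol CH4, stoichiometry requires (1/1) × 4.827 = 4.827 mol H2O; 11.51 mol is available, so CH4 is limiting.
n(CO) = (1/1) × 4.827 = 4.827 mol
V(CO) = nRT/P = 4.827 × 62.36 × 1083.15 / 15300 = 21.31 L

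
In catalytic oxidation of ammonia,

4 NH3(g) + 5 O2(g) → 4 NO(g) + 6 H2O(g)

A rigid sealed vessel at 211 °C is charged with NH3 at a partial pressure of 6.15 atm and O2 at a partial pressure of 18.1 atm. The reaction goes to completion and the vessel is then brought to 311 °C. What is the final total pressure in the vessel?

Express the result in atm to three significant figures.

With V and T fixed, P_i ∝ n_i, so the mole ratios apply directly to partial pressures at 211 °C.
P(O2) required for 6.15 atm of NH3 = (5/4) × 6.15 = 7.688 atm; available 18.1 atm, so NH3 is limiting.
P(O2) remaining = 18.1 − (5/4) × 6.15 = 10.41 atm
P(gaseous products) = (4+6)/4 × 6.15 = 15.38 atm
P_total at 211 °C = 10.41 + 15.38 = 25.79 atm
Scaling to 311 °C: P = 25.79 × 584.15/484.15 = 31.12 atm

31.1 atm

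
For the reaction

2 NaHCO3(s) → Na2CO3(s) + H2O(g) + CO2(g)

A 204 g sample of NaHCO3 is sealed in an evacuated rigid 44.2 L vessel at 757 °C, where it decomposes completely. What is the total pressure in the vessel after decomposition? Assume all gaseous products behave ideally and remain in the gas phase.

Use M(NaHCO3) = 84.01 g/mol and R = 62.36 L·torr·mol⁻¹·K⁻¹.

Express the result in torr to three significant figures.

3530 torr

n(NaHCO3) = 204 / 84.01 = 2.428 mol
n(gas produced) = (2/2) × 2.428 = 2.428 mol
P = nRT/V = 2.428 × 62.36 × 1030.15 / 44.2 = 3529 torr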